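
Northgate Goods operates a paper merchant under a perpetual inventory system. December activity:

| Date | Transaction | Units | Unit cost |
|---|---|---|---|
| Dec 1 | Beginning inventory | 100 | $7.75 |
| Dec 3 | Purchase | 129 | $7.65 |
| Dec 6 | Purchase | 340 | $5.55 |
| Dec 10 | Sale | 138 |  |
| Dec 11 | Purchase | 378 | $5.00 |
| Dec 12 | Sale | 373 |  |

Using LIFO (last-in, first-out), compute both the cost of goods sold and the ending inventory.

Dec 10, 138 sold [LIFO — newest first]: 138 @ $5.55 = $765.90
Dec 12, 373 sold [LIFO — newest first]: 373 @ $5.00 = $1,865.00
Total COGS = $765.90 + $1,865.00 = $2,630.90
Ending inventory: 100 @ $7.75 + 129 @ $7.65 + 202 @ $5.55 + 5 @ $5.00 = $2,907.95

COGS = $2,630.90; ending inventory = $2,907.95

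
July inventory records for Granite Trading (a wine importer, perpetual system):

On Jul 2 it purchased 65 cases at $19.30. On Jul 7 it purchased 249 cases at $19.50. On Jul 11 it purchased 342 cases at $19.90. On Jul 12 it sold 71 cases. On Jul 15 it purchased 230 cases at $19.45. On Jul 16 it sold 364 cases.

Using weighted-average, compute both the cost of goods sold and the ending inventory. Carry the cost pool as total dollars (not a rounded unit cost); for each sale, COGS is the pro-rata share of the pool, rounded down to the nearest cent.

COGS = $8,540.06; ending inventory = $8,849.24

After Jul 2: 65 on hand, pool $1,254.50 (≈ $19.3000 each)
After Jul 7: 314 on hand, pool $6,110.00 (≈ $19.4586 each)
After Jul 11: 656 on hand, pool $12,915.80 (≈ $19.6887 each)
Jul 12, sell 71: 71/656 × $12,915.80 → $1,397.89
After Jul 15: 815 on hand, pool $15,991.41 (≈ $19.6214 each)
Jul 16, sell 364: 364/815 × $15,991.41 → $7,142.17
Total COGS = $1,397.89 + $7,142.17 = $8,540.06
Ending inventory (cost pool remaining) = $8,849.24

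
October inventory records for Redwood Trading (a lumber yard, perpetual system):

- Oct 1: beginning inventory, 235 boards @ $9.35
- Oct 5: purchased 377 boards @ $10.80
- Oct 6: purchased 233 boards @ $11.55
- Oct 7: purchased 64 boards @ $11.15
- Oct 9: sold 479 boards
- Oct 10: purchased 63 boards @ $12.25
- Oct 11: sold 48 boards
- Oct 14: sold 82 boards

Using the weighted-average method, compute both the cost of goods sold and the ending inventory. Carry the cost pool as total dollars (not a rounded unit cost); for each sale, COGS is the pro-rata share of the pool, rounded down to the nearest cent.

After Oct 1: 235 on hand, pool $2,197.25 (≈ $9.3500 each)
After Oct 5: 612 on hand, pool $6,268.85 (≈ $10.2432 each)
After Oct 6: 845 on hand, pool $8,960.00 (≈ $10.6036 each)
After Oct 7: 909 on hand, pool $9,673.60 (≈ $10.6420 each)
Oct 9, sell 479: 479/909 × $9,673.60 → $5,097.52
After Oct 10: 493 on hand, pool $5,347.83 (≈ $10.8475 each)
Oct 11, sell 48: 48/493 × $5,347.83 → $520.68
Oct 14, sell 82: 82/445 × $4,827.15 → $889.49
Total COGS = $5,097.52 + $520.68 + $889.49 = $6,507.69
Ending inventory (cost pool remaining) = $3,937.66
Check: goods available $10,445.35 = COGS $6,507.69 + ending $3,937.66

COGS = $6,507.69; ending inventory = $3,937.66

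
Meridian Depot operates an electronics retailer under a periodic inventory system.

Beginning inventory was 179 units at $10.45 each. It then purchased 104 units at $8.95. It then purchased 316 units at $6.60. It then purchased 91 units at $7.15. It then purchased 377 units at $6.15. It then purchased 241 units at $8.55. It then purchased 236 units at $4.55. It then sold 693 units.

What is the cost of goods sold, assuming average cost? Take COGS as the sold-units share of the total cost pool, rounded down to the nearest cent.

Sale 1, sell 693: 693/1544 × $10,990.50 → $4,932.91
Ending inventory (cost pool remaining) = $6,057.59
Check: goods available $10,990.50 = COGS $4,932.91 + ending $6,057.59

COGS = $4,932.91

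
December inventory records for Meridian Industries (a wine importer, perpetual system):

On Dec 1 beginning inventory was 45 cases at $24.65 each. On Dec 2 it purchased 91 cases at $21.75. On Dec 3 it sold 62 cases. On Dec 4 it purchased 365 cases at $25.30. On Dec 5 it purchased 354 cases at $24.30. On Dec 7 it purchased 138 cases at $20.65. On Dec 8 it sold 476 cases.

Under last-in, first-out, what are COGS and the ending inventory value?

Dec 3, 62 sold [LIFO — newest first]: 62 @ $21.75 = $1,348.50
Dec 8, 476 sold [LIFO — newest first]: 138 @ $20.65 + 338 @ $24.30 = $11,063.10
Total COGS = $1,348.50 + $11,063.10 = $12,411.60
Ending inventory: 45 @ $24.65 + 29 @ $21.75 + 365 @ $25.30 + 16 @ $24.30 = $11,363.30

COGS = $12,411.60; ending inventory = $11,363.30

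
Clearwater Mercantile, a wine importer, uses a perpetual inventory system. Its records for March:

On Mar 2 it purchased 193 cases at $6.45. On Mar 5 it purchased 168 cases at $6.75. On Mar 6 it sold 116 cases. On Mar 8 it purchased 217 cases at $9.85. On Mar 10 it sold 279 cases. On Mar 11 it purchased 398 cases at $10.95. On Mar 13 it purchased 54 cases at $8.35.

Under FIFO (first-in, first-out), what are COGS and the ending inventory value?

Mar 6, 116 sold [FIFO — oldest first]: 116 @ $6.45 = $748.20
Mar 10, 279 sold [FIFO — oldest first]: 77 @ $6.45 + 168 @ $6.75 + 34 @ $9.85 = $1,965.55
Total COGS = $748.20 + $1,965.55 = $2,713.75
Ending inventory: 183 @ $9.85 + 398 @ $10.95 + 54 @ $8.35 = $6,611.55
Check: goods available $9,325.30 = COGS $2,713.75 + ending $6,611.55

COGS = $2,713.75; ending inventory = $6,611.55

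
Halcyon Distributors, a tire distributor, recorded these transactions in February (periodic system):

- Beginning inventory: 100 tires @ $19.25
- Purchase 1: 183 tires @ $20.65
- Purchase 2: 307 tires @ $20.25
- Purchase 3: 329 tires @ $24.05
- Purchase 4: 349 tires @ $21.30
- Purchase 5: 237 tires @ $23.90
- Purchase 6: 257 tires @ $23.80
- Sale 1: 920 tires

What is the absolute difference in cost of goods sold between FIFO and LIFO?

FIFO COGS: 100 @ $19.25 + 183 @ $20.65 + 307 @ $20.25 + 329 @ $24.05 + 1 @ $21.30 = $19,854.45
LIFO COGS: 257 @ $23.80 + 237 @ $23.90 + 349 @ $21.30 + 77 @ $24.05 = $21,066.45
Difference = |$19,854.45 − $21,066.45| = $1,212.00

$1,212.00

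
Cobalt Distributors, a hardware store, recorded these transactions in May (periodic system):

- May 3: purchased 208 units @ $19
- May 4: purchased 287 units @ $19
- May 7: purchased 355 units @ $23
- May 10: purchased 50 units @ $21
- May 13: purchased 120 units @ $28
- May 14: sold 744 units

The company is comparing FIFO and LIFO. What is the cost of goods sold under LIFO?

FIFO COGS: 208 @ $19 + 287 @ $19 + 249 @ $23 = $15,132
LIFO COGS: 120 @ $28 + 50 @ $21 + 355 @ $23 + 219 @ $19 = $16,736

COGS = $16,736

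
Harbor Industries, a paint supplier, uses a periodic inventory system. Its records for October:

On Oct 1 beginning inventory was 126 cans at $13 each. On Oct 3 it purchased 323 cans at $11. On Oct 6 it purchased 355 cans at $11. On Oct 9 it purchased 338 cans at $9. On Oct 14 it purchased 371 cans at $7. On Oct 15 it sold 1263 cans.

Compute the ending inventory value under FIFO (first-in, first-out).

Oct 15, 1263 sold [FIFO — oldest first]: 126 @ $13 + 323 @ $11 + 355 @ $11 + 338 @ $9 + 121 @ $7 = $12,985
Ending inventory: 250 @ $7 = $1,750

Ending inventory = $1,750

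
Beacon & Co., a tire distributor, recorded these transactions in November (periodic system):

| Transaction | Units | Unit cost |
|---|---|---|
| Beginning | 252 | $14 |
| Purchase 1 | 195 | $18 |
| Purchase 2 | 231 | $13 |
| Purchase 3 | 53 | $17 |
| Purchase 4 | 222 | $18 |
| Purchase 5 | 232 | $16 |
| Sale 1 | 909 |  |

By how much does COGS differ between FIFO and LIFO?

$544

FIFO COGS: 252 @ $14 + 195 @ $18 + 231 @ $13 + 53 @ $17 + 178 @ $18 = $14,146
LIFO COGS: 232 @ $16 + 222 @ $18 + 53 @ $17 + 231 @ $13 + 171 @ $18 = $14,690
Difference = |$14,146 − $14,690| = $544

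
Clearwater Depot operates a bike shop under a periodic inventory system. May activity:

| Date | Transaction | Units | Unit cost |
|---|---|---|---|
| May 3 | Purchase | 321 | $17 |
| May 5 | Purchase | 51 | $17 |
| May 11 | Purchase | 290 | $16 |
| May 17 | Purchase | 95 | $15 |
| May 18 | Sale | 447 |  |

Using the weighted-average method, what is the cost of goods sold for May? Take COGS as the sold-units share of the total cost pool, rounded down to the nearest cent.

COGS = $7,315.56

May 18, sell 447: 447/757 × $12,389.00 → $7,315.56
Ending inventory (cost pool remaining) = $5,073.44
Check: goods available $12,389.00 = COGS $7,315.56 + ending $5,073.44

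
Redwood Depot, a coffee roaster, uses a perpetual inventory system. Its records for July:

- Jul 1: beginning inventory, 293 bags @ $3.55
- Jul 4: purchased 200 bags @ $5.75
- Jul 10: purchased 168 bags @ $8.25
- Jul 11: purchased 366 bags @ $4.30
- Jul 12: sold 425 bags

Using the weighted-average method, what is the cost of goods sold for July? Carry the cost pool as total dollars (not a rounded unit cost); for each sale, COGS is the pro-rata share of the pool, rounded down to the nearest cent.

COGS = $2,131.18

After Jul 1: 293 on hand, pool $1,040.15 (≈ $3.5500 each)
After Jul 4: 493 on hand, pool $2,190.15 (≈ $4.4425 each)
After Jul 10: 661 on hand, pool $3,576.15 (≈ $5.4102 each)
After Jul 11: 1027 on hand, pool $5,149.95 (≈ $5.0146 each)
Jul 12, sell 425: 425/1027 × $5,149.95 → $2,131.18
Ending inventory (cost pool remaining) = $3,018.77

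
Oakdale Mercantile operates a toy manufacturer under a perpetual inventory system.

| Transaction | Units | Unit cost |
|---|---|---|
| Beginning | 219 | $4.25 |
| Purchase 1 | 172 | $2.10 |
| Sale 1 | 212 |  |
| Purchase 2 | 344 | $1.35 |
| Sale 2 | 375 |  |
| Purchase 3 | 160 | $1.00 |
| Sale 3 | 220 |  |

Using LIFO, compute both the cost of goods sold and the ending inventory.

COGS = $1,542.35; ending inventory = $374.00

Sale 1 (212) [LIFO — newest first]: 172 @ $2.10 + 40 @ $4.25 = $531.20
Sale 2 (375) [LIFO — newest first]: 344 @ $1.35 + 31 @ $4.25 = $596.15
Sale 3 (220) [LIFO — newest first]: 160 @ $1.00 + 60 @ $4.25 = $415.00
Total COGS = $531.20 + $596.15 + $415.00 = $1,542.35
Ending inventory: 88 @ $4.25 = $374.00
Check: goods available $1,916.35 = COGS $1,542.35 + ending $374.00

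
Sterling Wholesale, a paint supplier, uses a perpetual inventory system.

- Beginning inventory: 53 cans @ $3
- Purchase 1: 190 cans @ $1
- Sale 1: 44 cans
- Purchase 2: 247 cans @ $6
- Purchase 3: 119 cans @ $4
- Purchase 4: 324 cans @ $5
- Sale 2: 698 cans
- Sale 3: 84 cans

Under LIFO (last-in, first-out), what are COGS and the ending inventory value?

COGS = $3,714; ending inventory = $213

Sale 1 (44) [LIFO — newest first]: 44 @ $1 = $44
Sale 2 (698) [LIFO — newest first]: 324 @ $5 + 119 @ $4 + 247 @ $6 + 8 @ $1 = $3,586
Sale 3 (84) [LIFO — newest first]: 84 @ $1 = $84
Total COGS = $44 + $3,586 + $84 = $3,714
Ending inventory: 53 @ $3 + 54 @ $1 = $213
Check: goods available $3,927 = COGS $3,714 + ending $213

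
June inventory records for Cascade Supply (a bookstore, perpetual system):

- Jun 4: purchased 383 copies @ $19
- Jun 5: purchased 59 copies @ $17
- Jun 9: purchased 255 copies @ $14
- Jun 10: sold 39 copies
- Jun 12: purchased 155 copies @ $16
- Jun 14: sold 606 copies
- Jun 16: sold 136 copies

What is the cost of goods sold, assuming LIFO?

Jun 10, 39 sold [LIFO — newest first]: 39 @ $14 = $546
Jun 14, 606 sold [LIFO — newest first]: 155 @ $16 + 216 @ $14 + 59 @ $17 + 176 @ $19 = $9,851
Jun 16, 136 sold [LIFO — newest first]: 136 @ $19 = $2,584
Total COGS = $546 + $9,851 + $2,584 = $12,981
Ending inventory: 71 @ $19 = $1,349

COGS = $12,981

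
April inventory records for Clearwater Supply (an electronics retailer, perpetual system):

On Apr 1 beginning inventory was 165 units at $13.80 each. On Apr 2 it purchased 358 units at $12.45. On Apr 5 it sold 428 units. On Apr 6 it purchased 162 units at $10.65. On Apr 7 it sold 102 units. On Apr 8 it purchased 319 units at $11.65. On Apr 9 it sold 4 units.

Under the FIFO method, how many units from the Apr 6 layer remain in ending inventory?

151

Apr 5, 428 sold [FIFO — oldest first]: 165 @ $13.80 + 263 @ $12.45 = $5,551.35
Apr 7, 102 sold [FIFO — oldest first]: 95 @ $12.45 + 7 @ $10.65 = $1,257.30
Apr 9, 4 sold [FIFO — oldest first]: 4 @ $10.65 = $42.60
Total COGS = $5,551.35 + $1,257.30 + $42.60 = $6,851.25
Ending inventory: 151 @ $10.65 + 319 @ $11.65 = $5,324.50
Check: goods available $12,175.75 = COGS $6,851.25 + ending $5,324.50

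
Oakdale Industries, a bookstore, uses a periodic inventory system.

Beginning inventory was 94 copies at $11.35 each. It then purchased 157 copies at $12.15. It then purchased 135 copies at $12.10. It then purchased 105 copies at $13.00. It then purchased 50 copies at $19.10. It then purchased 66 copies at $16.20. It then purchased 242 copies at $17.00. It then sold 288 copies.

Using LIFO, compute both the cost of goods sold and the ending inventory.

COGS = $4,859.20; ending inventory = $7,251.95

Sale 1 (288) [LIFO — newest first]: 242 @ $17.00 + 46 @ $16.20 = $4,859.20
Ending inventory: 94 @ $11.35 + 157 @ $12.15 + 135 @ $12.10 + 105 @ $13.00 + 50 @ $19.10 + 20 @ $16.20 = $7,251.95
Check: goods available $12,111.15 = COGS $4,859.20 + ending $7,251.95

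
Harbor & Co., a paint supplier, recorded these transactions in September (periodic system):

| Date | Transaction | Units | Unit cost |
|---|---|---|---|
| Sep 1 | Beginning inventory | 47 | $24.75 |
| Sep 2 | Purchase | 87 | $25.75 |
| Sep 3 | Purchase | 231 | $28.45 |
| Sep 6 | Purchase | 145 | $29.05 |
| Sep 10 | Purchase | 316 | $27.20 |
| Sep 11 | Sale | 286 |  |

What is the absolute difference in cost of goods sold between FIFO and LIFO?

FIFO COGS: 47 @ $24.75 + 87 @ $25.75 + 152 @ $28.45 = $7,727.90
LIFO COGS: 286 @ $27.20 = $7,779.20
Difference = |$7,727.90 − $7,779.20| = $51.30

$51.30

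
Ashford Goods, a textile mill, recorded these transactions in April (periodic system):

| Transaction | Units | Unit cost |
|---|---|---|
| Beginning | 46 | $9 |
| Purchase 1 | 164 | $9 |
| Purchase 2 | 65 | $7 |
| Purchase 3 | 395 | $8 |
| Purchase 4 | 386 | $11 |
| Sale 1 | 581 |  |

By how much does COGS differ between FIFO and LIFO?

$1,013

FIFO COGS: 46 @ $9 + 164 @ $9 + 65 @ $7 + 306 @ $8 = $4,793
LIFO COGS: 386 @ $11 + 195 @ $8 = $5,806
Difference = |$4,793 − $5,806| = $1,013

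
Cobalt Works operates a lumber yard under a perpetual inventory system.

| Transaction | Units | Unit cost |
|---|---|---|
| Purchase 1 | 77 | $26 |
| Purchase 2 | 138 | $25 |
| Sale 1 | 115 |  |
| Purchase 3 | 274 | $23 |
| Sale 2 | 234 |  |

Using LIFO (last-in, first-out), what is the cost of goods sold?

COGS = $8,257

Sale 1 (115) [LIFO — newest first]: 115 @ $25 = $2,875
Sale 2 (234) [LIFO — newest first]: 234 @ $23 = $5,382
Total COGS = $2,875 + $5,382 = $8,257
Ending inventory: 77 @ $26 + 23 @ $25 + 40 @ $23 = $3,497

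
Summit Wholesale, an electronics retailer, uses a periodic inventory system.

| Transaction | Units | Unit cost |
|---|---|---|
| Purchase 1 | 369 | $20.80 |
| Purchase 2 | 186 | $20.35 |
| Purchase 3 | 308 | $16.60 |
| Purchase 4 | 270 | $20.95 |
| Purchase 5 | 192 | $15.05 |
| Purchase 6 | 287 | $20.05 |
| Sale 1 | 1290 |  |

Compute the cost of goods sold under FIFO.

Sale 1 (1290) [FIFO — oldest first]: 369 @ $20.80 + 186 @ $20.35 + 308 @ $16.60 + 270 @ $20.95 + 157 @ $15.05 = $24,592.45
Ending inventory: 35 @ $15.05 + 287 @ $20.05 = $6,281.10

COGS = $24,592.45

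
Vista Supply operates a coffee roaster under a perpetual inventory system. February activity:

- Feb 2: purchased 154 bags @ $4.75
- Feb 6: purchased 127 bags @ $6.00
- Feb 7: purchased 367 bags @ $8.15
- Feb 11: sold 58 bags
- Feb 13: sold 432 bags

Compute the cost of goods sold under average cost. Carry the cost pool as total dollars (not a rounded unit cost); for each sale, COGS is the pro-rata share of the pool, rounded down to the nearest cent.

COGS = $3,391.09

After Feb 2: 154 on hand, pool $731.50 (≈ $4.7500 each)
After Feb 6: 281 on hand, pool $1,493.50 (≈ $5.3149 each)
After Feb 7: 648 on hand, pool $4,484.55 (≈ $6.9206 each)
Feb 11, sell 58: 58/648 × $4,484.55 → $401.39
Feb 13, sell 432: 432/590 × $4,083.16 → $2,989.70
Total COGS = $401.39 + $2,989.70 = $3,391.09
Ending inventory (cost pool remaining) = $1,093.46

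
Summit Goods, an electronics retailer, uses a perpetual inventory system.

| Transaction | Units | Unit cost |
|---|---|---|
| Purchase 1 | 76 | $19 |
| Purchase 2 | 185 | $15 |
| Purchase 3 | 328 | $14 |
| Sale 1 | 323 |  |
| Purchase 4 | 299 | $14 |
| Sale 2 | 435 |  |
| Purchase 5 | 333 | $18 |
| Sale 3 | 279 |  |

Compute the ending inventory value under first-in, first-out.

Ending inventory = $3,312

Sale 1 (323) [FIFO — oldest first]: 76 @ $19 + 185 @ $15 + 62 @ $14 = $5,087
Sale 2 (435) [FIFO — oldest first]: 266 @ $14 + 169 @ $14 = $6,090
Sale 3 (279) [FIFO — oldest first]: 130 @ $14 + 149 @ $18 = $4,502
Total COGS = $5,087 + $6,090 + $4,502 = $15,679
Ending inventory: 184 @ $18 = $3,312
Check: goods available $18,991 = COGS $15,679 + ending $3,312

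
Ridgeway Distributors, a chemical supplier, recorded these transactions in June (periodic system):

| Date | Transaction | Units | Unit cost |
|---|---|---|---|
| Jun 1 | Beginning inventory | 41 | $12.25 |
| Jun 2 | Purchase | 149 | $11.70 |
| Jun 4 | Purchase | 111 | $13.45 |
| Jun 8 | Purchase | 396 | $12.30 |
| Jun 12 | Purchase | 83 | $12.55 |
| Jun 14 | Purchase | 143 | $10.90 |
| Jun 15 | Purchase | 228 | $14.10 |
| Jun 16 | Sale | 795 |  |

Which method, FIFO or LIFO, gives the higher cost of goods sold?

LIFO

FIFO COGS: 41 @ $12.25 + 149 @ $11.70 + 111 @ $13.45 + 396 @ $12.30 + 83 @ $12.55 + 15 @ $10.90 = $9,814.45
LIFO COGS: 228 @ $14.10 + 143 @ $10.90 + 83 @ $12.55 + 341 @ $12.30 = $10,009.45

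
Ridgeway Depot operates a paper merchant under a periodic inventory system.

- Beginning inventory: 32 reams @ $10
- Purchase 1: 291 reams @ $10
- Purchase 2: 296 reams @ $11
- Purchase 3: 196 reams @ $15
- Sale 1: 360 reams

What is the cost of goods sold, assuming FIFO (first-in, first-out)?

COGS = $3,637

Sale 1 (360) [FIFO — oldest first]: 32 @ $10 + 291 @ $10 + 37 @ $11 = $3,637
Ending inventory: 259 @ $11 + 196 @ $15 = $5,789
Check: goods available $9,426 = COGS $3,637 + ending $5,789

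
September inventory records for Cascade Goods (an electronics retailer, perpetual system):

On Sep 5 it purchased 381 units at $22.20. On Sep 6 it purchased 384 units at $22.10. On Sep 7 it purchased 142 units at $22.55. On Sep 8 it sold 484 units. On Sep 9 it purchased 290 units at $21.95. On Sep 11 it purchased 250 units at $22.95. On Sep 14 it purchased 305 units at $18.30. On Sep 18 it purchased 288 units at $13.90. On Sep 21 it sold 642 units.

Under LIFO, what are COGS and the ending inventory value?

Sep 8, 484 sold [LIFO — newest first]: 142 @ $22.55 + 342 @ $22.10 = $10,760.30
Sep 21, 642 sold [LIFO — newest first]: 288 @ $13.90 + 305 @ $18.30 + 49 @ $22.95 = $10,709.25
Total COGS = $10,760.30 + $10,709.25 = $21,469.55
Ending inventory: 381 @ $22.20 + 42 @ $22.10 + 290 @ $21.95 + 201 @ $22.95 = $20,364.85

COGS = $21,469.55; ending inventory = $20,364.85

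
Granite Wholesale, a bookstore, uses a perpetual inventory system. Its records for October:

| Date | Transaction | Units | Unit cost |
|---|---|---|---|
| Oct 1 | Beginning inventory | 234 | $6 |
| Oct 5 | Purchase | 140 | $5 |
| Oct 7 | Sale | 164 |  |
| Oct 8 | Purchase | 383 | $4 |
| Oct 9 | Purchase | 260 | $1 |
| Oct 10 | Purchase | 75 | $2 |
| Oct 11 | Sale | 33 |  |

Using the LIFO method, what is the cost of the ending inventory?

Ending inventory = $3,136

Oct 7, 164 sold [LIFO — newest first]: 140 @ $5 + 24 @ $6 = $844
Oct 11, 33 sold [LIFO — newest first]: 33 @ $2 = $66
Total COGS = $844 + $66 = $910
Ending inventory: 210 @ $6 + 383 @ $4 + 260 @ $1 + 42 @ $2 = $3,136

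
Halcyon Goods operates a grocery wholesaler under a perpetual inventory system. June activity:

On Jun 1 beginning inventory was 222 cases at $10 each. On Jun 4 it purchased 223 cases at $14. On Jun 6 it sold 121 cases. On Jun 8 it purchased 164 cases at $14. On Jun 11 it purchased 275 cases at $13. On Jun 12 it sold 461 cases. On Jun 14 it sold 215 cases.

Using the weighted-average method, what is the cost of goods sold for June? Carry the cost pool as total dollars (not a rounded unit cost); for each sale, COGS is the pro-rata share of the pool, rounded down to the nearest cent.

After Jun 1: 222 on hand, pool $2,220.00 (≈ $10.0000 each)
After Jun 4: 445 on hand, pool $5,342.00 (≈ $12.0045 each)
Jun 6, sell 121: 121/445 × $5,342.00 → $1,452.54
After Jun 8: 488 on hand, pool $6,185.46 (≈ $12.6751 each)
After Jun 11: 763 on hand, pool $9,760.46 (≈ $12.7922 each)
Jun 12, sell 461: 461/763 × $9,760.46 → $5,897.21
Jun 14, sell 215: 215/302 × $3,863.25 → $2,750.32
Total COGS = $1,452.54 + $5,897.21 + $2,750.32 = $10,100.07
Ending inventory (cost pool remaining) = $1,112.93

COGS = $10,100.07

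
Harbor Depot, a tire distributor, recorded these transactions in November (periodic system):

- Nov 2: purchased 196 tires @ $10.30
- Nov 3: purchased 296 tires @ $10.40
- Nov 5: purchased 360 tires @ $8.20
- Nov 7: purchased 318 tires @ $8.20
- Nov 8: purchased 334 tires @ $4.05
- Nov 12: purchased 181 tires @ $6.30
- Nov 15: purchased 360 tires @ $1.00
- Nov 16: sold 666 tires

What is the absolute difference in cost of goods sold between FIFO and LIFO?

$4,517.45

FIFO COGS: 196 @ $10.30 + 296 @ $10.40 + 174 @ $8.20 = $6,524.00
LIFO COGS: 360 @ $1.00 + 181 @ $6.30 + 125 @ $4.05 = $2,006.55
Difference = |$6,524.00 − $2,006.55| = $4,517.45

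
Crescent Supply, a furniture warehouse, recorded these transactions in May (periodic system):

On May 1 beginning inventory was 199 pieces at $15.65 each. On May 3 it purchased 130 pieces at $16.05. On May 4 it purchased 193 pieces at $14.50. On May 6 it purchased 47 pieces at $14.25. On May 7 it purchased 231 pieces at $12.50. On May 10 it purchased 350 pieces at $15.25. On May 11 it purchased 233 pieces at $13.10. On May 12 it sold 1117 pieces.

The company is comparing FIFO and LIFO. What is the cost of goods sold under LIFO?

FIFO COGS: 199 @ $15.65 + 130 @ $16.05 + 193 @ $14.50 + 47 @ $14.25 + 231 @ $12.50 + 317 @ $15.25 = $16,390.85
LIFO COGS: 233 @ $13.10 + 350 @ $15.25 + 231 @ $12.50 + 47 @ $14.25 + 193 @ $14.50 + 63 @ $16.05 = $15,756.70

COGS = $15,756.70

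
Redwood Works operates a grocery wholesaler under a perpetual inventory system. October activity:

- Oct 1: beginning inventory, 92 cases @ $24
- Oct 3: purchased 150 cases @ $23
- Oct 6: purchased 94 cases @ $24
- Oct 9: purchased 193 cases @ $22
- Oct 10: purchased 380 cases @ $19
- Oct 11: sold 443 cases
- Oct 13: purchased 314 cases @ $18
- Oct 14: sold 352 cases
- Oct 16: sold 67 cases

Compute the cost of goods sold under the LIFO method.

Oct 11, 443 sold [LIFO — newest first]: 380 @ $19 + 63 @ $22 = $8,606
Oct 14, 352 sold [LIFO — newest first]: 314 @ $18 + 38 @ $22 = $6,488
Oct 16, 67 sold [LIFO — newest first]: 67 @ $22 = $1,474
Total COGS = $8,606 + $6,488 + $1,474 = $16,568
Ending inventory: 92 @ $24 + 150 @ $23 + 94 @ $24 + 25 @ $22 = $8,464

COGS = $16,568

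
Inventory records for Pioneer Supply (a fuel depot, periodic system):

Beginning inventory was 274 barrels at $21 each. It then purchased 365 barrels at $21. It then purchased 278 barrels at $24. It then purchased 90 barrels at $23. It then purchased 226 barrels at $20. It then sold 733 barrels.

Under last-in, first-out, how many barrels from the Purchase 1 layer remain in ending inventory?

Sale 1 (733) [LIFO — newest first]: 226 @ $20 + 90 @ $23 + 278 @ $24 + 139 @ $21 = $16,181
Ending inventory: 274 @ $21 + 226 @ $21 = $10,500

226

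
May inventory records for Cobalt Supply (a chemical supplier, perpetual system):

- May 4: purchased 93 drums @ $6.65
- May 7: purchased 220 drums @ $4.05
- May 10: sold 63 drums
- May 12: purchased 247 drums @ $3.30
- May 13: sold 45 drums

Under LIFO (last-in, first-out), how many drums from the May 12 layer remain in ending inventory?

May 10, 63 sold [LIFO — newest first]: 63 @ $4.05 = $255.15
May 13, 45 sold [LIFO — newest first]: 45 @ $3.30 = $148.50
Total COGS = $255.15 + $148.50 = $403.65
Ending inventory: 93 @ $6.65 + 157 @ $4.05 + 202 @ $3.30 = $1,920.90
Check: goods available $2,324.55 = COGS $403.65 + ending $1,920.90

202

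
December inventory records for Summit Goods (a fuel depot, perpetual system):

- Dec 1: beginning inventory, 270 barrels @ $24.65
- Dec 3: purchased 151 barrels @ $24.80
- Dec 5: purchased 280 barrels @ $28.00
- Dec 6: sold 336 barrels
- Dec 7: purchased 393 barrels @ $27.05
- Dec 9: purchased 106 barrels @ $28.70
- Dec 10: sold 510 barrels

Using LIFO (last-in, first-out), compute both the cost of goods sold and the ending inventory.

Dec 6, 336 sold [LIFO — newest first]: 280 @ $28.00 + 56 @ $24.80 = $9,228.80
Dec 10, 510 sold [LIFO — newest first]: 106 @ $28.70 + 393 @ $27.05 + 11 @ $24.80 = $13,945.65
Total COGS = $9,228.80 + $13,945.65 = $23,174.45
Ending inventory: 270 @ $24.65 + 84 @ $24.80 = $8,738.70

COGS = $23,174.45; ending inventory = $8,738.70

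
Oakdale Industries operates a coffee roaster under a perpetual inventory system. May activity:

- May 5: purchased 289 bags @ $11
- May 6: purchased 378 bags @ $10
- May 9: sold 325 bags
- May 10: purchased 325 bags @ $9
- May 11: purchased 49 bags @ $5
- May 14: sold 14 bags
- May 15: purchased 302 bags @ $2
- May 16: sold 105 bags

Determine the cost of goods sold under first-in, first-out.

May 9, 325 sold [FIFO — oldest first]: 289 @ $11 + 36 @ $10 = $3,539
May 14, 14 sold [FIFO — oldest first]: 14 @ $10 = $140
May 16, 105 sold [FIFO — oldest first]: 105 @ $10 = $1,050
Total COGS = $3,539 + $140 + $1,050 = $4,729
Ending inventory: 223 @ $10 + 325 @ $9 + 49 @ $5 + 302 @ $2 = $6,004

COGS = $4,729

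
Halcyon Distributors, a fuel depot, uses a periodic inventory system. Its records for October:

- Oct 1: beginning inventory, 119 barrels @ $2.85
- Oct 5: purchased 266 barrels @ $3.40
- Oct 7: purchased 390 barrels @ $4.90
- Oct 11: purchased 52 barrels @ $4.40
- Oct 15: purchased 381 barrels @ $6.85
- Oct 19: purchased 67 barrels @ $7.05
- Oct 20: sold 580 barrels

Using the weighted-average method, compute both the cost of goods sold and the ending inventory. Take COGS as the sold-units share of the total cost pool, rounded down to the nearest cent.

Oct 20, sell 580: 580/1275 × $6,465.55 → $2,941.19
Ending inventory (cost pool remaining) = $3,524.36

COGS = $2,941.19; ending inventory = $3,524.36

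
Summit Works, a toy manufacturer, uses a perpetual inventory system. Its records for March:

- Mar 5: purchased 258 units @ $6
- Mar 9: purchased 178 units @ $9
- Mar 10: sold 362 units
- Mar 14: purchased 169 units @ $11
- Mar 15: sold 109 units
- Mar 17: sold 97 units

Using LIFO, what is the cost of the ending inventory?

Mar 10, 362 sold [LIFO — newest first]: 178 @ $9 + 184 @ $6 = $2,706
Mar 15, 109 sold [LIFO — newest first]: 109 @ $11 = $1,199
Mar 17, 97 sold [LIFO — newest first]: 60 @ $11 + 37 @ $6 = $882
Total COGS = $2,706 + $1,199 + $882 = $4,787
Ending inventory: 37 @ $6 = $222

Ending inventory = $222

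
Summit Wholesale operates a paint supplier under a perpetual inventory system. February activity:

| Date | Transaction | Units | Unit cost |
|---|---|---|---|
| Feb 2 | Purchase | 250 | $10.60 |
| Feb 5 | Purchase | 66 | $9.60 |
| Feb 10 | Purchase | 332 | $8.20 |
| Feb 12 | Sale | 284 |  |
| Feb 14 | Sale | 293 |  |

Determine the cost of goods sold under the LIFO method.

COGS = $5,253.40

Feb 12, 284 sold [LIFO — newest first]: 284 @ $8.20 = $2,328.80
Feb 14, 293 sold [LIFO — newest first]: 48 @ $8.20 + 66 @ $9.60 + 179 @ $10.60 = $2,924.60
Total COGS = $2,328.80 + $2,924.60 = $5,253.40
Ending inventory: 71 @ $10.60 = $752.60
Check: goods available $6,006.00 = COGS $5,253.40 + ending $752.60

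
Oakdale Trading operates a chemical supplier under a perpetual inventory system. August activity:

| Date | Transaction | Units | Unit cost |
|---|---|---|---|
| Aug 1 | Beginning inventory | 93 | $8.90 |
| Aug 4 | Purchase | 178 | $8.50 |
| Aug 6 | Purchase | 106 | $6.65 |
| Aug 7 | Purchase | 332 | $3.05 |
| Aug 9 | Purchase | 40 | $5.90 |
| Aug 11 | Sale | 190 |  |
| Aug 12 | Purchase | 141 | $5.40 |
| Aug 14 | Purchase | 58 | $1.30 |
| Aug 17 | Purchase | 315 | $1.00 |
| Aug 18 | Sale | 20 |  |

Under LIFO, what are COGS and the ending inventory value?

COGS = $713.50; ending inventory = $4,732.50

Aug 11, 190 sold [LIFO — newest first]: 40 @ $5.90 + 150 @ $3.05 = $693.50
Aug 18, 20 sold [LIFO — newest first]: 20 @ $1.00 = $20.00
Total COGS = $693.50 + $20.00 = $713.50
Ending inventory: 93 @ $8.90 + 178 @ $8.50 + 106 @ $6.65 + 182 @ $3.05 + 141 @ $5.40 + 58 @ $1.30 + 295 @ $1.00 = $4,732.50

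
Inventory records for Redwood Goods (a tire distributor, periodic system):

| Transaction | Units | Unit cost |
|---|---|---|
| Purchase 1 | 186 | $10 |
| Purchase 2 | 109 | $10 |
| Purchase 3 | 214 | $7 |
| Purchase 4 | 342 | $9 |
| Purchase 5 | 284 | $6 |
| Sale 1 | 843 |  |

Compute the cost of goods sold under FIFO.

Sale 1 (843) [FIFO — oldest first]: 186 @ $10 + 109 @ $10 + 214 @ $7 + 334 @ $9 = $7,454
Ending inventory: 8 @ $9 + 284 @ $6 = $1,776

COGS = $7,454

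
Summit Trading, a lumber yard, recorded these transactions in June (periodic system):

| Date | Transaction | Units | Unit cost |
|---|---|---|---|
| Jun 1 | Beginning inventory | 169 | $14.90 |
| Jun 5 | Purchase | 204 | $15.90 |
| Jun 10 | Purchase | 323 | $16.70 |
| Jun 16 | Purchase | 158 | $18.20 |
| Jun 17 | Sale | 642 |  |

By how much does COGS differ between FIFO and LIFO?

$575.60

FIFO COGS: 169 @ $14.90 + 204 @ $15.90 + 269 @ $16.70 = $10,254.00
LIFO COGS: 158 @ $18.20 + 323 @ $16.70 + 161 @ $15.90 = $10,829.60
Difference = |$10,254.00 − $10,829.60| = $575.60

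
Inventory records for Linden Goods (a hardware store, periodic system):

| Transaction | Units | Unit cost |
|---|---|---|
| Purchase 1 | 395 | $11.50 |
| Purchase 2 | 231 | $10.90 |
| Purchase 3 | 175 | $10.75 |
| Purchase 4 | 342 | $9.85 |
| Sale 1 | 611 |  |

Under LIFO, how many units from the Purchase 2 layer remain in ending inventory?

137

Sale 1 (611) [LIFO — newest first]: 342 @ $9.85 + 175 @ $10.75 + 94 @ $10.90 = $6,274.55
Ending inventory: 395 @ $11.50 + 137 @ $10.90 = $6,035.80
Check: goods available $12,310.35 = COGS $6,274.55 + ending $6,035.80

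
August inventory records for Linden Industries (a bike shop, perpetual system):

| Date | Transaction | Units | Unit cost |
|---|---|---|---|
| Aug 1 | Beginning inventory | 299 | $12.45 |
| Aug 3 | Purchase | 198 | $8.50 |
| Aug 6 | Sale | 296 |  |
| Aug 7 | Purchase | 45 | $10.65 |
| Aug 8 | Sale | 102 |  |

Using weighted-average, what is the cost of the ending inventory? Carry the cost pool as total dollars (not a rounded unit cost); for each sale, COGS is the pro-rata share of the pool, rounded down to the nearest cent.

After Aug 1: 299 on hand, pool $3,722.55 (≈ $12.4500 each)
After Aug 3: 497 on hand, pool $5,405.55 (≈ $10.8764 each)
Aug 6, sell 296: 296/497 × $5,405.55 → $3,219.40
After Aug 7: 246 on hand, pool $2,665.40 (≈ $10.8350 each)
Aug 8, sell 102: 102/246 × $2,665.40 → $1,105.16
Total COGS = $3,219.40 + $1,105.16 = $4,324.56
Ending inventory (cost pool remaining) = $1,560.24

Ending inventory = $1,560.24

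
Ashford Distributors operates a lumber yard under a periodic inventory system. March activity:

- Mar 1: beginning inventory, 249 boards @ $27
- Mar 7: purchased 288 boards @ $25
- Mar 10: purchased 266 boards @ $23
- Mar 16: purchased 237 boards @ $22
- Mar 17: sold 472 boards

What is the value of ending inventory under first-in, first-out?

Ending inventory = $12,957

Mar 17, 472 sold [FIFO — oldest first]: 249 @ $27 + 223 @ $25 = $12,298
Ending inventory: 65 @ $25 + 266 @ $23 + 237 @ $22 = $12,957
Check: goods available $25,255 = COGS $12,298 + ending $12,957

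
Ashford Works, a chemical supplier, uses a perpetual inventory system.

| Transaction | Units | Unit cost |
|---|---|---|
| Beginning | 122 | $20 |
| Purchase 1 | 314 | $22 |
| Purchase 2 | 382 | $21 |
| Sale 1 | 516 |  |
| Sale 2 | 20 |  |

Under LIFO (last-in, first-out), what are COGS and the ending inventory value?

Sale 1 (516) [LIFO — newest first]: 382 @ $21 + 134 @ $22 = $10,970
Sale 2 (20) [LIFO — newest first]: 20 @ $22 = $440
Total COGS = $10,970 + $440 = $11,410
Ending inventory: 122 @ $20 + 160 @ $22 = $5,960

COGS = $11,410; ending inventory = $5,960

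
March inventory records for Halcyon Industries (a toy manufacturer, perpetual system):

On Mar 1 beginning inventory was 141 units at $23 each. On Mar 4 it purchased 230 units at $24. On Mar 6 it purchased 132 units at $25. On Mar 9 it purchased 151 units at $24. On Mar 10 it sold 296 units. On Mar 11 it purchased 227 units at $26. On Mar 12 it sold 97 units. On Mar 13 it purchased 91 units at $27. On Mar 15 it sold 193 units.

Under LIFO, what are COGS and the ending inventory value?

COGS = $14,867; ending inventory = $9,179

Mar 10, 296 sold [LIFO — newest first]: 151 @ $24 + 132 @ $25 + 13 @ $24 = $7,236
Mar 12, 97 sold [LIFO — newest first]: 97 @ $26 = $2,522
Mar 15, 193 sold [LIFO — newest first]: 91 @ $27 + 102 @ $26 = $5,109
Total COGS = $7,236 + $2,522 + $5,109 = $14,867
Ending inventory: 141 @ $23 + 217 @ $24 + 28 @ $26 = $9,179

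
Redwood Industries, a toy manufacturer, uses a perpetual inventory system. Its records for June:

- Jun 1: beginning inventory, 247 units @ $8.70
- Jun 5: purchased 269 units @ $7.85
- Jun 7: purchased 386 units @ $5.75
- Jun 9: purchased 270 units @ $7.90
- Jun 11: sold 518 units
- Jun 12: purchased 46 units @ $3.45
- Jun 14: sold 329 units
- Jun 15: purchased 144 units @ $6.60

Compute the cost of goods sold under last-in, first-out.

COGS = $5,649.45

Jun 11, 518 sold [LIFO — newest first]: 270 @ $7.90 + 248 @ $5.75 = $3,559.00
Jun 14, 329 sold [LIFO — newest first]: 46 @ $3.45 + 138 @ $5.75 + 145 @ $7.85 = $2,090.45
Total COGS = $3,559.00 + $2,090.45 = $5,649.45
Ending inventory: 247 @ $8.70 + 124 @ $7.85 + 144 @ $6.60 = $4,072.70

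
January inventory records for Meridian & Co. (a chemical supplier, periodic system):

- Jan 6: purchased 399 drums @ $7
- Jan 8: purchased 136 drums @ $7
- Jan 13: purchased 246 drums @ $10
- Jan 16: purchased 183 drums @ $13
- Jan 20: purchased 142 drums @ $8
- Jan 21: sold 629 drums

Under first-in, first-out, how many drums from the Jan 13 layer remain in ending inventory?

Jan 21, 629 sold [FIFO — oldest first]: 399 @ $7 + 136 @ $7 + 94 @ $10 = $4,685
Ending inventory: 152 @ $10 + 183 @ $13 + 142 @ $8 = $5,035

152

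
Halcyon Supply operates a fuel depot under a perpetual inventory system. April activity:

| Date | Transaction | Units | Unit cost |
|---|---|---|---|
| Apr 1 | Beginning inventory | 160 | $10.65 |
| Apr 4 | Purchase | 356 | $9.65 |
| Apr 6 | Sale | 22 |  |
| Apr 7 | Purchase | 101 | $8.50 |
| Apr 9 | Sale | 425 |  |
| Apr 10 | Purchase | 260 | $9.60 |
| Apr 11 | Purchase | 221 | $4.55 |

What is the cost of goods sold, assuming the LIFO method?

COGS = $4,197.40

Apr 6, 22 sold [LIFO — newest first]: 22 @ $9.65 = $212.30
Apr 9, 425 sold [LIFO — newest first]: 101 @ $8.50 + 324 @ $9.65 = $3,985.10
Total COGS = $212.30 + $3,985.10 = $4,197.40
Ending inventory: 160 @ $10.65 + 10 @ $9.65 + 260 @ $9.60 + 221 @ $4.55 = $5,302.05
Check: goods available $9,499.45 = COGS $4,197.40 + ending $5,302.05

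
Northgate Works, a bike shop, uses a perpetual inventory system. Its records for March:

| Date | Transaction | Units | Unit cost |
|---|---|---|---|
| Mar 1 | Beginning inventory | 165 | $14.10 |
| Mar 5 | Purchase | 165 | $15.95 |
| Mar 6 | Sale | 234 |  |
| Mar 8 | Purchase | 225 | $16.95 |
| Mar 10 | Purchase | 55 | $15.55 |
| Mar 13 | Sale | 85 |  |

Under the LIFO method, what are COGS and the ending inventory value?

COGS = $4,968.40; ending inventory = $4,658.85

Mar 6, 234 sold [LIFO — newest first]: 165 @ $15.95 + 69 @ $14.10 = $3,604.65
Mar 13, 85 sold [LIFO — newest first]: 55 @ $15.55 + 30 @ $16.95 = $1,363.75
Total COGS = $3,604.65 + $1,363.75 = $4,968.40
Ending inventory: 96 @ $14.10 + 195 @ $16.95 = $4,658.85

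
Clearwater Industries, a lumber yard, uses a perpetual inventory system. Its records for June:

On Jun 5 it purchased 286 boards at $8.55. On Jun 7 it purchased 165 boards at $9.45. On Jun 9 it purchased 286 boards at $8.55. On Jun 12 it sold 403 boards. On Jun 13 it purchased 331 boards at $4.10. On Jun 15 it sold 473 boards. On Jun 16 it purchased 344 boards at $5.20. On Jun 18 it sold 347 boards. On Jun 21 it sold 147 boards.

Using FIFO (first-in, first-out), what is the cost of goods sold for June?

COGS = $9,377.35

Jun 12, 403 sold [FIFO — oldest first]: 286 @ $8.55 + 117 @ $9.45 = $3,550.95
Jun 15, 473 sold [FIFO — oldest first]: 48 @ $9.45 + 286 @ $8.55 + 139 @ $4.10 = $3,468.80
Jun 18, 347 sold [FIFO — oldest first]: 192 @ $4.10 + 155 @ $5.20 = $1,593.20
Jun 21, 147 sold [FIFO — oldest first]: 147 @ $5.20 = $764.40
Total COGS = $3,550.95 + $3,468.80 + $1,593.20 + $764.40 = $9,377.35
Ending inventory: 42 @ $5.20 = $218.40
Check: goods available $9,595.75 = COGS $9,377.35 + ending $218.40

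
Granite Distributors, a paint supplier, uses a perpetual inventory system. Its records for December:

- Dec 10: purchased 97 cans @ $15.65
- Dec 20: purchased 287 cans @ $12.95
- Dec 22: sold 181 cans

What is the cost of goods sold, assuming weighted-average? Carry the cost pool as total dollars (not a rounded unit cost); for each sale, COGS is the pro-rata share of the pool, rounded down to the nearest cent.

COGS = $2,467.39

After Dec 10: 97 on hand, pool $1,518.05 (≈ $15.6500 each)
After Dec 20: 384 on hand, pool $5,234.70 (≈ $13.6320 each)
Dec 22, sell 181: 181/384 × $5,234.70 → $2,467.39
Ending inventory (cost pool remaining) = $2,767.31
Check: goods available $5,234.70 = COGS $2,467.39 + ending $2,767.31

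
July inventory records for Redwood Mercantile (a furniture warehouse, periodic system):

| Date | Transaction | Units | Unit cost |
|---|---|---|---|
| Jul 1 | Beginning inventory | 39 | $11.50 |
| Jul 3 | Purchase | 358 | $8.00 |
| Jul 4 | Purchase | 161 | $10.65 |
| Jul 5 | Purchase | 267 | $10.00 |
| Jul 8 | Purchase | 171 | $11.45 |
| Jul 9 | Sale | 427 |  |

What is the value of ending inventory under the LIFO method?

Ending inventory = $5,137.15

Jul 9, 427 sold [LIFO — newest first]: 171 @ $11.45 + 256 @ $10.00 = $4,517.95
Ending inventory: 39 @ $11.50 + 358 @ $8.00 + 161 @ $10.65 + 11 @ $10.00 = $5,137.15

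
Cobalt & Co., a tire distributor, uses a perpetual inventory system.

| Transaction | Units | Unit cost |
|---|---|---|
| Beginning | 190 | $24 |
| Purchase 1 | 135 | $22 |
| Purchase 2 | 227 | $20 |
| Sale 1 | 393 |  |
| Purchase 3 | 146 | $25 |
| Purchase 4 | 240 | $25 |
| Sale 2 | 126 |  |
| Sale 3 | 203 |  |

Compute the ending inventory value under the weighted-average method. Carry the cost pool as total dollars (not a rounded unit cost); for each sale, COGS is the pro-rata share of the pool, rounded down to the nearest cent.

After Beginning: 190 on hand, pool $4,560.00 (≈ $24.0000 each)
After Purchase 1: 325 on hand, pool $7,530.00 (≈ $23.1692 each)
After Purchase 2: 552 on hand, pool $12,070.00 (≈ $21.8659 each)
Sale 1, sell 393: 393/552 × $12,070.00 → $8,593.31
After Purchase 3: 305 on hand, pool $7,126.69 (≈ $23.3662 each)
After Purchase 4: 545 on hand, pool $13,126.69 (≈ $24.0857 each)
Sale 2, sell 126: 126/545 × $13,126.69 → $3,034.79
Sale 3, sell 203: 203/419 × $10,091.90 → $4,889.39
Total COGS = $8,593.31 + $3,034.79 + $4,889.39 = $16,517.49
Ending inventory (cost pool remaining) = $5,202.51
Check: goods available $21,720.00 = COGS $16,517.49 + ending $5,202.51

Ending inventory = $5,202.51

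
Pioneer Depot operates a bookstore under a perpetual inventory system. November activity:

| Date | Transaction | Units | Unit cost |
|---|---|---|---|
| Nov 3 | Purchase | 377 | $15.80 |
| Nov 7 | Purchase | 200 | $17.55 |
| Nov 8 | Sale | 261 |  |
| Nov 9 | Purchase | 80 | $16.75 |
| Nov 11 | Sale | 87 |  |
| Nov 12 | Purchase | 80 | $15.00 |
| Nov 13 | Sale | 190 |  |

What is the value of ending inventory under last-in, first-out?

Nov 8, 261 sold [LIFO — newest first]: 200 @ $17.55 + 61 @ $15.80 = $4,473.80
Nov 11, 87 sold [LIFO — newest first]: 80 @ $16.75 + 7 @ $15.80 = $1,450.60
Nov 13, 190 sold [LIFO — newest first]: 80 @ $15.00 + 110 @ $15.80 = $2,938.00
Total COGS = $4,473.80 + $1,450.60 + $2,938.00 = $8,862.40
Ending inventory: 199 @ $15.80 = $3,144.20

Ending inventory = $3,144.20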